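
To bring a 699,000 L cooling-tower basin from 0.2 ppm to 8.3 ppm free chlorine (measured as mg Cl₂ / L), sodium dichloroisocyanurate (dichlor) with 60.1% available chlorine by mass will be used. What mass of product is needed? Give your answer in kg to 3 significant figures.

9.42 kg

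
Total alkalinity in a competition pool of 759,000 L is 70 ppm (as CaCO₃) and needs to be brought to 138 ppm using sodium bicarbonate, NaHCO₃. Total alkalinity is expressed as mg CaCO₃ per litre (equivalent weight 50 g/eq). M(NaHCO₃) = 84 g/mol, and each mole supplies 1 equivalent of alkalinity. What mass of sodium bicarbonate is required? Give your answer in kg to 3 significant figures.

Alkalinity to add: (138 − 70) = 68 mg/L as CaCO₃ × 759,000 L = 51,610 g as CaCO₃.
Equivalents: 51,610 g ÷ 50 g/eq = 1032 eq.
NaHCO₃ supplies 1 eq per mole → 1032 mol.
Mass: 1032 mol × 84 g/mol = 86,710 g.

86.7 kg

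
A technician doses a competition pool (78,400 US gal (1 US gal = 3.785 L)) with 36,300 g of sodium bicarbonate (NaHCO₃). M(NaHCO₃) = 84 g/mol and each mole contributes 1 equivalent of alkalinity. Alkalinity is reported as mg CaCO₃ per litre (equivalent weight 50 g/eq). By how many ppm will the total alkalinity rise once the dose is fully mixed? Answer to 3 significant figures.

72.8 ppm

Volume: 78,400 US gal × 3.785 L/gal = 296,744 L.
Moles of NaHCO₃: 36,300 g ÷ 84 g/mol = 432.1 mol → 432.1 eq of alkalinity.
As CaCO₃: 432.1 eq × 50 g/eq = 21,610 g.
Rise: 21,610 g / 296,744 L × 1000 = 72.81 mg/L.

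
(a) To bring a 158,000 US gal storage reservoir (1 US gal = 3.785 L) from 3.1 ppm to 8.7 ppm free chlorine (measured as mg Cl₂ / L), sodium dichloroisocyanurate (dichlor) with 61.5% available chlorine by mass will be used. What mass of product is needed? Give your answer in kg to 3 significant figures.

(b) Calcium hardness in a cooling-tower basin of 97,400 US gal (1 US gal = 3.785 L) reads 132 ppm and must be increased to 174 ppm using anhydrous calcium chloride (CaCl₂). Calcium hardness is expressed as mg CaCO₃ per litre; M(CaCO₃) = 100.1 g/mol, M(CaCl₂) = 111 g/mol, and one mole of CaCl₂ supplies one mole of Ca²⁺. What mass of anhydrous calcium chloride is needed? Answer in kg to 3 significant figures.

(a) Volume: 158,000 US gal × 3.785 L/gal = 598,030 L.
(a) Chlorine deficit: 8.7 − 3.1 = 5.6 ppm = 5.6 mg/L as Cl₂.
(a) Cl₂ equivalent needed: 5.6 mg/L × 598,030 L = 3,349,000 mg = 3349 g.
(a) Product at 61.5% available chlorine: 3349 / 0.615 = 5445 g.

(b) Volume: 97,400 US gal × 3.785 L/gal = 368,659 L.
(b) Hardness to add: (174 − 132) = 42 mg/L as CaCO₃ × 368,659 L = 15,480 g as CaCO₃.
(b) Moles of Ca²⁺ (1 mol Ca²⁺ ≡ 1 mol CaCO₃): 15,480 / 100.1 g/mol = 154.7 mol.
(b) Mass of CaCl₂: 154.7 × 111 = 17,170 g.

(a) 5.45 kg; (b) 17.2 kg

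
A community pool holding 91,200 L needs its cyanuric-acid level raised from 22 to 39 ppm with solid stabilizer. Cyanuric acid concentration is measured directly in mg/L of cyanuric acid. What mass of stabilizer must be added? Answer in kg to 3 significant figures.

CYA to add: (39 − 22) = 17 mg/L × 91,200 L = 1550 g cyanuric acid.

1.55 kg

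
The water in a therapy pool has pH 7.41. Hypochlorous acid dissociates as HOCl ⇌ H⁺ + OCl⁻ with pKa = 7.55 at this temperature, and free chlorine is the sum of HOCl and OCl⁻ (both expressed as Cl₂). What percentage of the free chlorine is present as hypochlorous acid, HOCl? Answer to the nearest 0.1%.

[OCl⁻]/[HOCl] = 10^(pH − pKa) = 10^(7.41 − 7.55) = 10^-0.14 = 0.7244.
Fraction as HOCl = 1 / (1 + 0.7244) = 0.5799.

58.0%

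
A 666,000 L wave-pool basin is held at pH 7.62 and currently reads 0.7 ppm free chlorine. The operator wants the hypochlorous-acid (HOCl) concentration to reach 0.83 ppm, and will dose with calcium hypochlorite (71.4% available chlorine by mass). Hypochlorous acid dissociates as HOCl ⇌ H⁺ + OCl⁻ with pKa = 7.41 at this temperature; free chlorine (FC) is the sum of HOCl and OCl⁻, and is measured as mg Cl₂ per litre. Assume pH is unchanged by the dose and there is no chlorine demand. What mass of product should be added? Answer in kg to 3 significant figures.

1.38 kg

[OCl⁻]/[HOCl] = 10^(pH − pKa) = 10^(7.62 − 7.41) = 1.622; fraction as HOCl = 1/(1 + 1.622) = 0.3814.
Free chlorine required for 0.83 ppm HOCl: 0.83 / 0.3814 = 2.176 ppm.
FC to add: 2.176 − 0.7 = 1.476 mg/L as Cl₂.
Cl₂ equivalent: 1.476 mg/L × 666,000 L = 983.1 g.
Product at 71.4% available Cl: 983.1 / 0.714 = 1377 g.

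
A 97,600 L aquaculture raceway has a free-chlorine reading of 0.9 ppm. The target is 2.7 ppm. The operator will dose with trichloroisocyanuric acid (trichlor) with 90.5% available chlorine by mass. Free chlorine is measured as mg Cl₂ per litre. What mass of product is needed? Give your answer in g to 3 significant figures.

Chlorine deficit: 2.7 − 0.9 = 1.8 ppm = 1.8 mg/L as Cl₂.
Cl₂ equivalent needed: 1.8 mg/L × 97,600 L = 175,700 mg = 175.7 g.
Product at 90.5% available chlorine: 175.7 / 0.905 = 194.1 g.

194 g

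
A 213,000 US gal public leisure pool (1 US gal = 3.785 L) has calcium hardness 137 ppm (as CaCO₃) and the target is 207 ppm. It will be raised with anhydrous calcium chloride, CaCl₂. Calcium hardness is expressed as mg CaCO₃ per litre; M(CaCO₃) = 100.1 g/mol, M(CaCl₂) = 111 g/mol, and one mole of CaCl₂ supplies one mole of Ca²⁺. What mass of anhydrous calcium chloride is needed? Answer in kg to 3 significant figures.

Volume: 213,000 US gal × 3.785 L/gal = 806,205 L.
Hardness to add: (207 − 137) = 70 mg/L as CaCO₃ × 806,205 L = 56,430 g as CaCO₃.
Moles of Ca²⁺ (1 mol Ca²⁺ ≡ 1 mol CaCO₃): 56,430 / 100.1 g/mol = 563.8 mol.
Mass of CaCl₂: 563.8 × 111 = 62,580 g.

62.6 kg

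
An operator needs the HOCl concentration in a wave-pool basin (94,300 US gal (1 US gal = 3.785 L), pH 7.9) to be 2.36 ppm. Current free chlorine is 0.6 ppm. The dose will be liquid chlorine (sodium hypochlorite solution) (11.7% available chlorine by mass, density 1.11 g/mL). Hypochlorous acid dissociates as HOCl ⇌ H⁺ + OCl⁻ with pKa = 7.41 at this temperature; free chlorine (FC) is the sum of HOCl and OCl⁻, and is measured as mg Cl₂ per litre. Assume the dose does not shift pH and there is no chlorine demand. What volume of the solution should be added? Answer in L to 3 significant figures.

24.9 L

Volume: 94,300 US gal × 3.785 L/gal = 356,926 L.
[OCl⁻]/[HOCl] = 10^(pH − pKa) = 10^(7.9 − 7.41) = 3.09; fraction as HOCl = 1/(1 + 3.09) = 0.2445.
Free chlorine required for 2.36 ppm HOCl: 2.36 / 0.2445 = 9.653 ppm.
FC to add: 9.653 − 0.6 = 9.053 mg/L as Cl₂.
Cl₂ equivalent: 9.053 mg/L × 356,926 L = 3231 g.
Product at 11.7% available Cl: 3231 / 0.117 = 27,620 g.
Volume: 27,620 g ÷ 1.11 g/mL = 24,880 mL.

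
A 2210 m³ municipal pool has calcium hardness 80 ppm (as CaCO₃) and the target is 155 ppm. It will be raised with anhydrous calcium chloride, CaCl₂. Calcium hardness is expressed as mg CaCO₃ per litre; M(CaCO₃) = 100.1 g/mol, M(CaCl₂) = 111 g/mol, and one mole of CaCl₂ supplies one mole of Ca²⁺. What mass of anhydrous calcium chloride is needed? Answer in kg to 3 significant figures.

Volume: 2210 m³ = 2,210,000 L.
Hardness to add: (155 − 80) = 75 mg/L as CaCO₃ × 2,210,000 L = 165,800 g as CaCO₃.
Moles of Ca²⁺ (1 mol Ca²⁺ ≡ 1 mol CaCO₃): 165,800 / 100.1 g/mol = 1656 mol.
Mass of CaCl₂: 1656 × 111 = 183,800 g.

184 kg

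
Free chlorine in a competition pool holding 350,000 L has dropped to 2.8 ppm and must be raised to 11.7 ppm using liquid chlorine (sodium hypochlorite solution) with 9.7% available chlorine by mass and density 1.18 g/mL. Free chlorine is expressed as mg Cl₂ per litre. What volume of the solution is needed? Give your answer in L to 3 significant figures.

27.2 L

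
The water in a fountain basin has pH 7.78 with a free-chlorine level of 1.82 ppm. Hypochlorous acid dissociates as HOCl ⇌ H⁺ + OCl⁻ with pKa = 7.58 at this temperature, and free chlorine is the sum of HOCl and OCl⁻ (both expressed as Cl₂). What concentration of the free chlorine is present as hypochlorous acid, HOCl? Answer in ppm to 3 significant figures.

[OCl⁻]/[HOCl] = 10^(pH − pKa) = 10^(7.78 − 7.58) = 10^0.20 = 1.585.
Fraction as HOCl = 1 / (1 + 1.585) = 0.3869.
HOCl = 0.3869 × 1.82 ppm = 0.7041 ppm.

0.704 ppm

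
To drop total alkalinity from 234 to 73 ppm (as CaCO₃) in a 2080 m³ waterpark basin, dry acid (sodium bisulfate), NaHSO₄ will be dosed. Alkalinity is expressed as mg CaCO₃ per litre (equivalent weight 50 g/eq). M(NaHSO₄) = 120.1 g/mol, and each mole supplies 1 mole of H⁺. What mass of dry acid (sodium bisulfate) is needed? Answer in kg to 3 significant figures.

804 kg

Volume: 2080 m³ = 2,080,000 L.
Alkalinity to neutralize: (234 − 73) = 161 mg/L as CaCO₃ × 2,080,000 L = 334,900 g as CaCO₃.
Equivalents of H⁺ required: 334,900 ÷ 50 g/eq = 6698 eq = 6698 mol NaHSO₄.
Mass of NaHSO₄: 6698 × 120.1 = 804,400 g.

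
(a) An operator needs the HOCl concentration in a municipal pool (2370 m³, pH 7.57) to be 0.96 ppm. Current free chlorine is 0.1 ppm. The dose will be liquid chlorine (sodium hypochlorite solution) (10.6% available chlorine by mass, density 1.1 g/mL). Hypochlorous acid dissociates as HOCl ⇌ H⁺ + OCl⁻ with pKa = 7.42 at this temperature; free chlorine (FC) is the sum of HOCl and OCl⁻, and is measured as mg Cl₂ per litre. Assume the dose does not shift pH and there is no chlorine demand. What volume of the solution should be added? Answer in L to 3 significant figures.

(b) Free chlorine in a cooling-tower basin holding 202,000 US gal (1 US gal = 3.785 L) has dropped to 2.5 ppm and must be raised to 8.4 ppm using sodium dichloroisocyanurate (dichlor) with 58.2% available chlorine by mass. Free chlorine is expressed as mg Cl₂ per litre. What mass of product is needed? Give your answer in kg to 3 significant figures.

(a) 45.0 L; (b) 7.75 kg

(a) Volume: 2370 m³ = 2,370,000 L.
(a) [OCl⁻]/[HOCl] = 10^(pH − pKa) = 10^(7.57 − 7.42) = 1.413; fraction as HOCl = 1/(1 + 1.413) = 0.4145.
(a) Free chlorine required for 0.96 ppm HOCl: 0.96 / 0.4145 = 2.316 ppm.
(a) FC to add: 2.316 − 0.1 = 2.216 mg/L as Cl₂.
(a) Cl₂ equivalent: 2.216 mg/L × 2,370,000 L = 5252 g.
(a) Product at 10.6% available Cl: 5252 / 0.106 = 49,550 g.
(a) Volume: 49,550 g ÷ 1.1 g/mL = 45,040 mL.

(b) Volume: 202,000 US gal × 3.785 L/gal = 764,570 L.
(b) Chlorine deficit: 8.4 − 2.5 = 5.9 ppm = 5.9 mg/L as Cl₂.
(b) Cl₂ equivalent needed: 5.9 mg/L × 764,570 L = 4,511,000 mg = 4511 g.
(b) Product at 58.2% available chlorine: 4511 / 0.582 = 7751 g.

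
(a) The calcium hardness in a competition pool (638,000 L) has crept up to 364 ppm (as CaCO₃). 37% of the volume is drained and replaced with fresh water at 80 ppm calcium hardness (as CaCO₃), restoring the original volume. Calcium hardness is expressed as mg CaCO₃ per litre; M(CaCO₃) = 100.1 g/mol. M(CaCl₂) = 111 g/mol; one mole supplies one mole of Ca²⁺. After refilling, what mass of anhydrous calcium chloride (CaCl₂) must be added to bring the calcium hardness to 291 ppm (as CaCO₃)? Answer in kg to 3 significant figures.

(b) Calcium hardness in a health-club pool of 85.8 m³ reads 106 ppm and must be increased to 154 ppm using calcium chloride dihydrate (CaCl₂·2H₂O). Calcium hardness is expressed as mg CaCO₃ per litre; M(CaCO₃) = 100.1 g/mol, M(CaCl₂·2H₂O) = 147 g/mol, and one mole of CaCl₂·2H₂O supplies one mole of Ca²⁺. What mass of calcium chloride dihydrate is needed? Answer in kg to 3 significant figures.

(a) After draining 37% and refilling: 364 × 0.63 + 80 × 0.37 = 258.92 ppm.
(a) Deficit to target: 291 − 258.92 = 32.08 mg/L.
(a) As CaCO₃: 32.08 mg/L × 638,000 L = 20,470 g; ÷ 100.1 = 204.5 mol Ca²⁺.
(a) Mass: 204.5 × 111 = 22,700 g.

(b) Volume: 85.8 m³ = 85,800 L.
(b) Hardness to add: (154 − 106) = 48 mg/L as CaCO₃ × 85,800 L = 4118 g as CaCO₃.
(b) Moles of Ca²⁺ (1 mol Ca²⁺ ≡ 1 mol CaCO₃): 4118 / 100.1 g/mol = 41.14 mol.
(b) Mass of CaCl₂·2H₂O: 41.14 × 147 = 6048 g.

(a) 22.7 kg; (b) 6.05 kg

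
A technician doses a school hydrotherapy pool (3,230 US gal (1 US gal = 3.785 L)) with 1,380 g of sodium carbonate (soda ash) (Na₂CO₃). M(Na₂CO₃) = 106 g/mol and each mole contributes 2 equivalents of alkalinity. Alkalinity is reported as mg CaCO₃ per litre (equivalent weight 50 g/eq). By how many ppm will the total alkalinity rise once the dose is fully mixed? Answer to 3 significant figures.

Volume: 3,230 US gal × 3.785 L/gal = 12,226 L.
Moles of Na₂CO₃: 1,380 g ÷ 106 g/mol = 13.02 mol → 26.04 eq of alkalinity.
As CaCO₃: 26.04 eq × 50 g/eq = 1302 g.
Rise: 1302 g / 12,226 L × 1000 = 106.5 mg/L.

106 ppm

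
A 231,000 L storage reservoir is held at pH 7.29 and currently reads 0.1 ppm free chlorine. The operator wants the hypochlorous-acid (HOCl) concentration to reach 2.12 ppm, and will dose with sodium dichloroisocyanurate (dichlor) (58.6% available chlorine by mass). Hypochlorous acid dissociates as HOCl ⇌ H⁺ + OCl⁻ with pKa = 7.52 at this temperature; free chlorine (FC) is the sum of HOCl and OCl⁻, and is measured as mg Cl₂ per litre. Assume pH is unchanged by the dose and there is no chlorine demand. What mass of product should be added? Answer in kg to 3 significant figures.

[OCl⁻]/[HOCl] = 10^(pH − pKa) = 10^(7.29 − 7.52) = 0.5888; fraction as HOCl = 1/(1 + 0.5888) = 0.6294.
Free chlorine required for 2.12 ppm HOCl: 2.12 / 0.6294 = 3.368 ppm.
FC to add: 3.368 − 0.1 = 3.268 mg/L as Cl₂.
Cl₂ equivalent: 3.268 mg/L × 231,000 L = 755 g.
Product at 58.6% available Cl: 755 / 0.586 = 1288 g.

1.29 kg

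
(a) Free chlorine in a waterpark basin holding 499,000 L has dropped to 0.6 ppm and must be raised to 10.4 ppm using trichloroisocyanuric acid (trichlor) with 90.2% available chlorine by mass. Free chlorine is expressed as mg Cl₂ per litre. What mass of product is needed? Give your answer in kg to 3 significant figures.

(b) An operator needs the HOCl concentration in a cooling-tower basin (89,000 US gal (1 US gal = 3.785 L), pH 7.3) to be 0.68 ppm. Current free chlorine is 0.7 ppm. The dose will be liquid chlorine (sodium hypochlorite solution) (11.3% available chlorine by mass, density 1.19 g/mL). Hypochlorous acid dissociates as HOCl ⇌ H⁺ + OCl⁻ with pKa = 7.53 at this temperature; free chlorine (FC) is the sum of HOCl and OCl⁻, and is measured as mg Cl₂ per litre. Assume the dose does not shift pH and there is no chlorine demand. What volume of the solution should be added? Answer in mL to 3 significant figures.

(a) Chlorine deficit: 10.4 − 0.6 = 9.8 ppm = 9.8 mg/L as Cl₂.
(a) Cl₂ equivalent needed: 9.8 mg/L × 499,000 L = 4,890,000 mg = 4890 g.
(a) Product at 90.2% available chlorine: 4890 / 0.902 = 5422 g.

(b) Volume: 89,000 US gal × 3.785 L/gal = 336,865 L.
(b) [OCl⁻]/[HOCl] = 10^(pH − pKa) = 10^(7.3 − 7.53) = 0.5888; fraction as HOCl = 1/(1 + 0.5888) = 0.6294.
(b) Free chlorine required for 0.68 ppm HOCl: 0.68 / 0.6294 = 1.08 ppm.
(b) FC to add: 1.08 − 0.7 = 0.3804 mg/L as Cl₂.
(b) Cl₂ equivalent: 0.3804 mg/L × 336,865 L = 128.1 g.
(b) Product at 11.3% available Cl: 128.1 / 0.113 = 1134 g.
(b) Volume: 1134 g ÷ 1.19 g/mL = 953 mL.

(a) 5.42 kg; (b) 953 mL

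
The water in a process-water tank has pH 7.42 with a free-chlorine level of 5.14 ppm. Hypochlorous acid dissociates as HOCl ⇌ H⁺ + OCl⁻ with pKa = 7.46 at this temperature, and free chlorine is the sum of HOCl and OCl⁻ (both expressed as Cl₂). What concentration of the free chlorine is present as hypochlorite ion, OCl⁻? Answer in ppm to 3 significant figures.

2.45 ppm

[OCl⁻]/[HOCl] = 10^(pH − pKa) = 10^(7.42 − 7.46) = 10^-0.04 = 0.912.
Fraction as HOCl = 1 / (1 + 0.912) = 0.523.
OCl⁻ = (1 − 0.523) × 5.14 ppm = 2.452 ppm.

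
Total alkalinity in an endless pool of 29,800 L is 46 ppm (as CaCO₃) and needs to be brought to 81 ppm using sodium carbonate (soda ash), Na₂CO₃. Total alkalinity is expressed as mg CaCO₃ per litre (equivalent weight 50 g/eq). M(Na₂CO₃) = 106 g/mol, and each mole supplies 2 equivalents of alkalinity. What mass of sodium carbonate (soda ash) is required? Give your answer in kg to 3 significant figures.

Alkalinity to add: (81 − 46) = 35 mg/L as CaCO₃ × 29,800 L = 1043 g as CaCO₃.
Equivalents: 1043 g ÷ 50 g/eq = 20.86 eq.
Each mole of Na₂CO₃ supplies 2 eq, so 20.86 / 2 = 10.43 mol.
Mass: 10.43 mol × 106 g/mol = 1106 g.

1.11 kg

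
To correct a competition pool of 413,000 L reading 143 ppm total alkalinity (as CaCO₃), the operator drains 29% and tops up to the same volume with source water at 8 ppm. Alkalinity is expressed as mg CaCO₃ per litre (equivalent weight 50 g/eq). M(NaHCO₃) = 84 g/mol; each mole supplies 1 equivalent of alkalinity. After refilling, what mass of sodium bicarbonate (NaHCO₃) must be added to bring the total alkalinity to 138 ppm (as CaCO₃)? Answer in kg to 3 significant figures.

After draining 29% and refilling: 143 × 0.71 + 8 × 0.29 = 103.85 ppm.
Deficit to target: 138 − 103.85 = 34.15 mg/L.
As CaCO₃: 34.15 mg/L × 413,000 L = 14,100 g; ÷ 50 g/eq ÷ 1 = 282.1 mol NaHCO₃.
Mass: 282.1 × 84 = 23,690 g.

23.7 kg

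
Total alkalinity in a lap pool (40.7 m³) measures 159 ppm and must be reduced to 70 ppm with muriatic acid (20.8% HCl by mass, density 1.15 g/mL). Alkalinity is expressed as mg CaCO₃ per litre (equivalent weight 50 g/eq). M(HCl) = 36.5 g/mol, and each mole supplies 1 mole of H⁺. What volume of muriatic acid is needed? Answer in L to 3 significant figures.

Volume: 40.7 m³ = 40,700 L.
Alkalinity to neutralize: (159 − 70) = 89 mg/L as CaCO₃ × 40,700 L = 3622 g as CaCO₃.
Equivalents of H⁺ required: 3622 ÷ 50 g/eq = 72.45 eq = 72.45 mol HCl.
Mass of HCl: 72.45 × 36.5 = 2644 g.
Mass of 20.8% solution: 2644 / 0.208 = 12,710 g.
Volume: 12,710 g ÷ 1.15 g/mL = 11,050 mL.

11.1 L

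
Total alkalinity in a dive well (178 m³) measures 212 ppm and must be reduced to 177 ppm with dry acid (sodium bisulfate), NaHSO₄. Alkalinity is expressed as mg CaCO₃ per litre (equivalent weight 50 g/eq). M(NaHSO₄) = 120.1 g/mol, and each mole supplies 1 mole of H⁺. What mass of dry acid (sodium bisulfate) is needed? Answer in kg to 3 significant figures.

15.0 kg

Volume: 178 m³ = 178,000 L.
Alkalinity to neutralize: (212 − 177) = 35 mg/L as CaCO₃ × 178,000 L = 6230 g as CaCO₃.
Equivalents of H⁺ required: 6230 ÷ 50 g/eq = 124.6 eq = 124.6 mol NaHSO₄.
Mass of NaHSO₄: 124.6 × 120.1 = 14,960 g.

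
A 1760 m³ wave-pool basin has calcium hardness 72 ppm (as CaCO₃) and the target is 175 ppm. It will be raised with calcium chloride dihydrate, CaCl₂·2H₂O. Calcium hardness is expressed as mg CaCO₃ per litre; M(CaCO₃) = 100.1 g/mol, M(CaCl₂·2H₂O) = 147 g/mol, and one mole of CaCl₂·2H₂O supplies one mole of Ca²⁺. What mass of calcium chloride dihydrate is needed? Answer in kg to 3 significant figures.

266 kg

Volume: 1760 m³ = 1,760,000 L.
Hardness to add: (175 − 72) = 103 mg/L as CaCO₃ × 1,760,000 L = 181,300 g as CaCO₃.
Moles of Ca²⁺ (1 mol Ca²⁺ ≡ 1 mol CaCO₃): 181,300 / 100.1 g/mol = 1811 mol.
Mass of CaCl₂·2H₂O: 1811 × 147 = 266,200 g.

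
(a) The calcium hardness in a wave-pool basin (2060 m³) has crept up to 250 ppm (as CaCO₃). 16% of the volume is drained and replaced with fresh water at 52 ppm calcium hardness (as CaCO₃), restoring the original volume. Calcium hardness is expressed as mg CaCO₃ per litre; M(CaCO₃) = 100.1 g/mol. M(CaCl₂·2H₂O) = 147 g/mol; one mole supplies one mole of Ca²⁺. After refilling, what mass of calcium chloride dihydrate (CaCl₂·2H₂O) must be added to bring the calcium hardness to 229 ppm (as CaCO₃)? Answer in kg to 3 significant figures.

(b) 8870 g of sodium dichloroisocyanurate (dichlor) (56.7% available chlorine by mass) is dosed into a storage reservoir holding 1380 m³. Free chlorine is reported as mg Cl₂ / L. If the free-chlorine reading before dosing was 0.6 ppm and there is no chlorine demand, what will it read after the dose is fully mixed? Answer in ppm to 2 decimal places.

(a) 32.3 kg; (b) 4.24 ppm

(a) Volume: 2060 m³ = 2,060,000 L.
(a) After draining 16% and refilling: 250 × 0.84 + 52 × 0.16 = 218.32 ppm.
(a) Deficit to target: 229 − 218.32 = 10.68 mg/L.
(a) As CaCO₃: 10.68 mg/L × 2,060,000 L = 22,000 g; ÷ 100.1 = 219.8 mol Ca²⁺.
(a) Mass: 219.8 × 147 = 32,310 g.

(b) Volume: 1380 m³ = 1,380,000 L.
(b) Available chlorine delivered: 8870 g × 0.567 = 5029 g as Cl₂.
(b) Concentration rise: 5029 g / 1,380,000 L = 3.644 mg/L = 3.64 ppm.
(b) Final FC: 0.6 + 3.64 = 4.24 ppm.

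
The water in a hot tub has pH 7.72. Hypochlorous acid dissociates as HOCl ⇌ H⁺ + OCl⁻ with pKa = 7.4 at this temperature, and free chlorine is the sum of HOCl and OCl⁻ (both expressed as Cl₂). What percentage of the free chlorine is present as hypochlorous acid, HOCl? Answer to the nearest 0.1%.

32.4%

[OCl⁻]/[HOCl] = 10^(pH − pKa) = 10^(7.72 − 7.4) = 10^0.32 = 2.089.
Fraction as HOCl = 1 / (1 + 2.089) = 0.3237.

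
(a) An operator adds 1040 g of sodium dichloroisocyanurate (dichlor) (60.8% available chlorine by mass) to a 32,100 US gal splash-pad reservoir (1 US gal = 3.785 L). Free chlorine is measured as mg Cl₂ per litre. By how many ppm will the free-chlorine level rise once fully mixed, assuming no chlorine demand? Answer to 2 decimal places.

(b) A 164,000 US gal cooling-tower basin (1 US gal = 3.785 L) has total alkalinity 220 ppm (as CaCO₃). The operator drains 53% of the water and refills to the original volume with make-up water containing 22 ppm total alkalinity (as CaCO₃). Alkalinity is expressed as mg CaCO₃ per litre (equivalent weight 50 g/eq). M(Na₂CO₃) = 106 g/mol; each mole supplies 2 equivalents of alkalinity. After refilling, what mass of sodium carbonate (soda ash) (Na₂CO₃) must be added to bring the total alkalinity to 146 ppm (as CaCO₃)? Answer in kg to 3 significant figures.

(a) Volume: 32,100 US gal × 3.785 L/gal = 121,498 L.
(a) Available chlorine delivered: 1040 g × 0.608 = 632.3 g as Cl₂.
(a) Concentration rise: 632.3 g / 121,498 L = 5.204 mg/L = 5.20 ppm.

(b) Volume: 164,000 US gal × 3.785 L/gal = 620,740 L.
(b) After draining 53% and refilling: 220 × 0.47 + 22 × 0.53 = 115.06 ppm.
(b) Deficit to target: 146 − 115.06 = 30.94 mg/L.
(b) As CaCO₃: 30.94 mg/L × 620,740 L = 19,210 g; ÷ 50 g/eq ÷ 2 = 192.1 mol Na₂CO₃.
(b) Mass: 192.1 × 106 = 20,360 g.

(a) 5.20 ppm; (b) 20.4 kg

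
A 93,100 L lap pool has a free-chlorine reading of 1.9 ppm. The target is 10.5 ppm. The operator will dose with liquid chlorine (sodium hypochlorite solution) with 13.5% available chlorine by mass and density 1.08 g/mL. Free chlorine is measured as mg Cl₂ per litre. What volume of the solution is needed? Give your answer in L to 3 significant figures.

Chlorine deficit: 10.5 − 1.9 = 8.6 ppm = 8.6 mg/L as Cl₂.
Cl₂ equivalent needed: 8.6 mg/L × 93,100 L = 800,700 mg = 800.7 g.
Product at 13.5% available chlorine: 800.7 / 0.135 = 5931 g.
Volume at density 1.08 g/mL: 5931 g ÷ 1.08 g/mL = 5491 mL.

5.49 L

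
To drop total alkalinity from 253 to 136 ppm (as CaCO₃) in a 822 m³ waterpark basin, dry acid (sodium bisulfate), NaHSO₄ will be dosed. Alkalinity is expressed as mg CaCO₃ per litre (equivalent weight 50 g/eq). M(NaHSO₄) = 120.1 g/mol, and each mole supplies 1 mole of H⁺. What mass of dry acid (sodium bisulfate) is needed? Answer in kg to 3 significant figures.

Volume: 822 m³ = 822,000 L.
Alkalinity to neutralize: (253 − 136) = 117 mg/L as CaCO₃ × 822,000 L = 96,170 g as CaCO₃.
Equivalents of H⁺ required: 96,170 ÷ 50 g/eq = 1923 eq = 1923 mol NaHSO₄.
Mass of NaHSO₄: 1923 × 120.1 = 231,000 g.

231 kg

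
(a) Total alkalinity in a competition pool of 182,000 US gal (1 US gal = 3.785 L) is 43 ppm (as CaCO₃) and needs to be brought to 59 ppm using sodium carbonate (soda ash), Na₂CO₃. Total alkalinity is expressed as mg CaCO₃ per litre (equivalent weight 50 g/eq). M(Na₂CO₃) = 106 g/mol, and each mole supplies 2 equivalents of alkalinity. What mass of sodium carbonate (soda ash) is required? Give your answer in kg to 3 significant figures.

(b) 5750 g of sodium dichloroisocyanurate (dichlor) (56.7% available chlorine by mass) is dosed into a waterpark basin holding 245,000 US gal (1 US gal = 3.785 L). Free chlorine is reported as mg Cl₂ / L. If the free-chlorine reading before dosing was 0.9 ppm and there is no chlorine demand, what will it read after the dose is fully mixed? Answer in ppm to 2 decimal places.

(a) 11.7 kg; (b) 4.42 ppm

(a) Volume: 182,000 US gal × 3.785 L/gal = 688,870 L.
(a) Alkalinity to add: (59 − 43) = 16 mg/L as CaCO₃ × 688,870 L = 11,020 g as CaCO₃.
(a) Equivalents: 11,020 g ÷ 50 g/eq = 220.4 eq.
(a) Each mole of Na₂CO₃ supplies 2 eq, so 220.4 / 2 = 110.2 mol.
(a) Mass: 110.2 mol × 106 g/mol = 11,680 g.

(b) Volume: 245,000 US gal × 3.785 L/gal = 927,325 L.
(b) Available chlorine delivered: 5750 g × 0.567 = 3260 g as Cl₂.
(b) Concentration rise: 3260 g / 927,325 L = 3.516 mg/L = 3.52 ppm.
(b) Final FC: 0.9 + 3.52 = 4.42 ppm.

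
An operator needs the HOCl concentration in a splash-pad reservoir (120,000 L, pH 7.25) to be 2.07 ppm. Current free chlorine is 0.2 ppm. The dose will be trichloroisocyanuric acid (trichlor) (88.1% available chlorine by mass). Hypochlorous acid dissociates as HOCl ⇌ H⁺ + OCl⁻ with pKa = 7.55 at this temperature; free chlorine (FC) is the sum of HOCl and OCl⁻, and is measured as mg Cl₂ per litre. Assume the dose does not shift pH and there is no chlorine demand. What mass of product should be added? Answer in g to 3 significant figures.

[OCl⁻]/[HOCl] = 10^(pH − pKa) = 10^(7.25 − 7.55) = 0.5012; fraction as HOCl = 1/(1 + 0.5012) = 0.6661.
Free chlorine required for 2.07 ppm HOCl: 2.07 / 0.6661 = 3.107 ppm.
FC to add: 3.107 − 0.2 = 2.907 mg/L as Cl₂.
Cl₂ equivalent: 2.907 mg/L × 120,000 L = 348.9 g.
Product at 88.1% available Cl: 348.9 / 0.881 = 396 g.

396 g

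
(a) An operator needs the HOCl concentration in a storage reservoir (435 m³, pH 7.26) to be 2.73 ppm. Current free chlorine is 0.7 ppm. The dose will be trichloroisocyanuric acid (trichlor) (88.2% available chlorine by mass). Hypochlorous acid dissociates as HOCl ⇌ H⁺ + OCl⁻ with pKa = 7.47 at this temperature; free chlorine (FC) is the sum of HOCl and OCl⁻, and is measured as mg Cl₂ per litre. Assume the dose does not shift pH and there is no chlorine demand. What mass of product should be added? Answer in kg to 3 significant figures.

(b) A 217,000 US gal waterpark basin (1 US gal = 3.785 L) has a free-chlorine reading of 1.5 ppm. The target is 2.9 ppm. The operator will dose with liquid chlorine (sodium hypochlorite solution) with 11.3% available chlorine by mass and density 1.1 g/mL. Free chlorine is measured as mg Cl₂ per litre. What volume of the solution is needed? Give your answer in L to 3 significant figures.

(a) 1.83 kg; (b) 9.25 L

(a) Volume: 435 m³ = 435,000 L.
(a) [OCl⁻]/[HOCl] = 10^(pH − pKa) = 10^(7.26 − 7.47) = 0.6166; fraction as HOCl = 1/(1 + 0.6166) = 0.6186.
(a) Free chlorine required for 2.73 ppm HOCl: 2.73 / 0.6186 = 4.413 ppm.
(a) FC to add: 4.413 − 0.7 = 3.713 mg/L as Cl₂.
(a) Cl₂ equivalent: 3.713 mg/L × 435,000 L = 1615 g.
(a) Product at 88.2% available Cl: 1615 / 0.882 = 1831 g.

(b) Volume: 217,000 US gal × 3.785 L/gal = 821,345 L.
(b) Chlorine deficit: 2.9 − 1.5 = 1.4 ppm = 1.4 mg/L as Cl₂.
(b) Cl₂ equivalent needed: 1.4 mg/L × 821,345 L = 1,150,000 mg = 1150 g.
(b) Product at 11.3% available chlorine: 1150 / 0.113 = 10,180 g.
(b) Volume at density 1.1 g/mL: 10,180 g ÷ 1.1 g/mL = 9251 mL.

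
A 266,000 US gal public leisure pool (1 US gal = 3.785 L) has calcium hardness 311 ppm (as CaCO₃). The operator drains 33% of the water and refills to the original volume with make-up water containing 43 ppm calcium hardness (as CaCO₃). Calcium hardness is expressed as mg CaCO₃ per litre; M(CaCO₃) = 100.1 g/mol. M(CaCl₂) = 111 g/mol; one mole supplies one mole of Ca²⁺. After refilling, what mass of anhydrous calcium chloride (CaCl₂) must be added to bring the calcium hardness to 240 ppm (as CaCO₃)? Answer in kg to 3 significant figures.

19.5 kg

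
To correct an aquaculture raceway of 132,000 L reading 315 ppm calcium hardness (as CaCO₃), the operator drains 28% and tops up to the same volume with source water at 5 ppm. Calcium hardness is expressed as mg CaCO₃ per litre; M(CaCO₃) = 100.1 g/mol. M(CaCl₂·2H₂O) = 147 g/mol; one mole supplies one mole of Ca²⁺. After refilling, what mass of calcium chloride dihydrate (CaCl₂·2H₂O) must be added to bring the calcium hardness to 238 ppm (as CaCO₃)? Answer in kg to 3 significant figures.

After draining 28% and refilling: 315 × 0.72 + 5 × 0.28 = 228.2 ppm.
Deficit to target: 238 − 228.2 = 9.8 mg/L.
As CaCO₃: 9.8 mg/L × 132,000 L = 1294 g; ÷ 100.1 = 12.92 mol Ca²⁺.
Mass: 12.92 × 147 = 1900 g.

1.90 kg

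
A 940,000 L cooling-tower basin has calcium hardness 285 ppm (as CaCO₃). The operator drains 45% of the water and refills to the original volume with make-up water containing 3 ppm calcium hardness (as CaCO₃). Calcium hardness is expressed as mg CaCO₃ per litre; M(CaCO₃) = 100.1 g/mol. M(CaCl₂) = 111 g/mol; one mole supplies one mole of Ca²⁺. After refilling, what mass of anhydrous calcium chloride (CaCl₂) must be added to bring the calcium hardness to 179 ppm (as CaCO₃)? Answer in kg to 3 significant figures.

21.8 kg

After draining 45% and refilling: 285 × 0.55 + 3 × 0.45 = 158.1 ppm.
Deficit to target: 179 − 158.1 = 20.9 mg/L.
As CaCO₃: 20.9 mg/L × 940,000 L = 19,650 g; ÷ 100.1 = 196.3 mol Ca²⁺.
Mass: 196.3 × 111 = 21,790 g.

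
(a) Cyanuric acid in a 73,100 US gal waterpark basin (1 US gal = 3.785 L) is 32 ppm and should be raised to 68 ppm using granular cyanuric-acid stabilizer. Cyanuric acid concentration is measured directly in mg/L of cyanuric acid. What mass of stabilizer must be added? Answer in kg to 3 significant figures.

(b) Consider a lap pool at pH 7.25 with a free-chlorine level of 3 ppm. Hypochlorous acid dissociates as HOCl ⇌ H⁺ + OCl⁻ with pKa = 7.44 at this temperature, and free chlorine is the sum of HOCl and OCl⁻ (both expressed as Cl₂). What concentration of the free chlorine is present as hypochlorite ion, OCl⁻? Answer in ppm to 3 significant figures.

(a) 9.96 kg; (b) 1.18 ppm

(a) Volume: 73,100 US gal × 3.785 L/gal = 276,684 L.
(a) CYA to add: (68 − 32) = 36 mg/L × 276,684 L = 9961 g cyanuric acid.

(b) [OCl⁻]/[HOCl] = 10^(pH − pKa) = 10^(7.25 − 7.44) = 10^-0.19 = 0.6457.
(b) Fraction as HOCl = 1 / (1 + 0.6457) = 0.6077.
(b) OCl⁻ = (1 − 0.6077) × 3 ppm = 1.177 ppm.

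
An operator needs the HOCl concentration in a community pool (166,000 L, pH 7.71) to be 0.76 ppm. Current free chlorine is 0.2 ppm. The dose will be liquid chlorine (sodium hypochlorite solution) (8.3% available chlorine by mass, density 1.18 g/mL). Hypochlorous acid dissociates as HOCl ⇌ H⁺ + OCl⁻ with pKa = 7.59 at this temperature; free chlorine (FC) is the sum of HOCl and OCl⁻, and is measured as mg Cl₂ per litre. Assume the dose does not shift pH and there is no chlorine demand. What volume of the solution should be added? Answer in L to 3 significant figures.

[OCl⁻]/[HOCl] = 10^(pH − pKa) = 10^(7.71 − 7.59) = 1.318; fraction as HOCl = 1/(1 + 1.318) = 0.4314.
Free chlorine required for 0.76 ppm HOCl: 0.76 / 0.4314 = 1.762 ppm.
FC to add: 1.762 − 0.2 = 1.562 mg/L as Cl₂.
Cl₂ equivalent: 1.562 mg/L × 166,000 L = 259.3 g.
Product at 8.3% available Cl: 259.3 / 0.083 = 3124 g.
Volume: 3124 g ÷ 1.18 g/mL = 2647 mL.

2.65 L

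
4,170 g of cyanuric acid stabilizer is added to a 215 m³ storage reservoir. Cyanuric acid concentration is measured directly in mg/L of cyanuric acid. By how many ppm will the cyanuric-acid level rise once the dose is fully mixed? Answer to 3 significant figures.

Volume: 215 m³ = 215,000 L.
Rise: 4,170 g / 215,000 L × 1000 = 19.4 mg/L.

19.4 ppm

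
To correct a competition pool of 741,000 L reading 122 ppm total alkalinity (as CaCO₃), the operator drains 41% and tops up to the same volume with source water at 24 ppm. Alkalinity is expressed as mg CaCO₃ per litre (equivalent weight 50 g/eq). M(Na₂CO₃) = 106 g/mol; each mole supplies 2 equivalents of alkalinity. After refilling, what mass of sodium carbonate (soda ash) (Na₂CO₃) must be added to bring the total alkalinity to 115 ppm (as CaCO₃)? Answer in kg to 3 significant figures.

After draining 41% and refilling: 122 × 0.59 + 24 × 0.41 = 81.82 ppm.
Deficit to target: 115 − 81.82 = 33.18 mg/L.
As CaCO₃: 33.18 mg/L × 741,000 L = 24,590 g; ÷ 50 g/eq ÷ 2 = 245.9 mol Na₂CO₃.
Mass: 245.9 × 106 = 26,060 g.

26.1 kg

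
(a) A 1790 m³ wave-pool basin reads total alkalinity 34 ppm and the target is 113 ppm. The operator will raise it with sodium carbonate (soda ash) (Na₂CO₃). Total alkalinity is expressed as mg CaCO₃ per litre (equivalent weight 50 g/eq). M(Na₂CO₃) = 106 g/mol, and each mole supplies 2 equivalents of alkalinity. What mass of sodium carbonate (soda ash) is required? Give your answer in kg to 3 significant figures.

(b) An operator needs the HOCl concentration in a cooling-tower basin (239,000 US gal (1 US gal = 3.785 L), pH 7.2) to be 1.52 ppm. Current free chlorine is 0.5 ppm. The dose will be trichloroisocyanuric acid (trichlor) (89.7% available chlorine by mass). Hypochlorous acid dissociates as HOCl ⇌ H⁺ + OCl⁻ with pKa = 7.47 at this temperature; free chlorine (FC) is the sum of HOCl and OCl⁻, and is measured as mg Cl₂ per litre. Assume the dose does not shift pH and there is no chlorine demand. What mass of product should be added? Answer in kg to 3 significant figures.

(a) Volume: 1790 m³ = 1,790,000 L.
(a) Alkalinity to add: (113 − 34) = 79 mg/L as CaCO₃ × 1,790,000 L = 141,400 g as CaCO₃.
(a) Equivalents: 141,400 g ÷ 50 g/eq = 2828 eq.
(a) Each mole of Na₂CO₃ supplies 2 eq, so 2828 / 2 = 1414 mol.
(a) Mass: 1414 mol × 106 g/mol = 149,900 g.

(b) Volume: 239,000 US gal × 3.785 L/gal = 904,615 L.
(b) [OCl⁻]/[HOCl] = 10^(pH − pKa) = 10^(7.2 − 7.47) = 0.537; fraction as HOCl = 1/(1 + 0.537) = 0.6506.
(b) Free chlorine required for 1.52 ppm HOCl: 1.52 / 0.6506 = 2.336 ppm.
(b) FC to add: 2.336 − 0.5 = 1.836 mg/L as Cl₂.
(b) Cl₂ equivalent: 1.836 mg/L × 904,615 L = 1661 g.
(b) Product at 89.7% available Cl: 1661 / 0.897 = 1852 g.

(a) 150 kg; (b) 1.85 kg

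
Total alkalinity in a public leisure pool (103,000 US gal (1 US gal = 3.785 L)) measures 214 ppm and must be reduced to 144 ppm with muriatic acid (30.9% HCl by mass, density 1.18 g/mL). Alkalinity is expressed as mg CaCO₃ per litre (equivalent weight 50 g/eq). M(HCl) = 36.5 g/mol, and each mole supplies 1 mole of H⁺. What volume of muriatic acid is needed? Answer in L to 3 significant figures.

Volume: 103,000 US gal × 3.785 L/gal = 389,855 L.
Alkalinity to neutralize: (214 − 144) = 70 mg/L as CaCO₃ × 389,855 L = 27,290 g as CaCO₃.
Equivalents of H⁺ required: 27,290 ÷ 50 g/eq = 545.8 eq = 545.8 mol HCl.
Mass of HCl: 545.8 × 36.5 = 19,920 g.
Mass of 30.9% solution: 19,920 / 0.309 = 64,470 g.
Volume: 64,470 g ÷ 1.18 g/mL = 54,640 mL.

54.6 L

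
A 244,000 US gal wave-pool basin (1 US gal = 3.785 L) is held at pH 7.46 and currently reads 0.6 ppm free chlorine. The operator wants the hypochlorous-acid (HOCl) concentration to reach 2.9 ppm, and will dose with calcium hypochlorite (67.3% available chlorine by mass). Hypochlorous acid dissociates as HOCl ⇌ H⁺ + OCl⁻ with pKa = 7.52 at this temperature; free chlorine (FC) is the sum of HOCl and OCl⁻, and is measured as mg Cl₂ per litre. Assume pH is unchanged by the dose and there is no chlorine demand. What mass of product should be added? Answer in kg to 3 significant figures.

6.62 kg

Volume: 244,000 US gal × 3.785 L/gal = 923,540 L.
[OCl⁻]/[HOCl] = 10^(pH − pKa) = 10^(7.46 − 7.52) = 0.871; fraction as HOCl = 1/(1 + 0.871) = 0.5345.
Free chlorine required for 2.9 ppm HOCl: 2.9 / 0.5345 = 5.426 ppm.
FC to add: 5.426 − 0.6 = 4.826 mg/L as Cl₂.
Cl₂ equivalent: 4.826 mg/L × 923,540 L = 4457 g.
Product at 67.3% available Cl: 4457 / 0.673 = 6622 g.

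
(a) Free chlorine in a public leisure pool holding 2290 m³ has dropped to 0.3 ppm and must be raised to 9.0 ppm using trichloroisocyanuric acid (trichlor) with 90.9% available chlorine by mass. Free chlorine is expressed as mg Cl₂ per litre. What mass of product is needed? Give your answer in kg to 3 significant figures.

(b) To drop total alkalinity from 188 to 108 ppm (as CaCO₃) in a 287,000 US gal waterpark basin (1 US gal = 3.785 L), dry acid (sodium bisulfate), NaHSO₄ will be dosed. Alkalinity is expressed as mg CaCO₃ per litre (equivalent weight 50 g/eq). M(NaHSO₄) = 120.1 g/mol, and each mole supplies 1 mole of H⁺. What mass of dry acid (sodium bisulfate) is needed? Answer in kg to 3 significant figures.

(a) 21.9 kg; (b) 209 kg

(a) Volume: 2290 m³ = 2,290,000 L.
(a) Chlorine deficit: 9.0 − 0.3 = 8.7 ppm = 8.7 mg/L as Cl₂.
(a) Cl₂ equivalent needed: 8.7 mg/L × 2,290,000 L = 19,920,000 mg = 19,920 g.
(a) Product at 90.9% available chlorine: 19,920 / 0.909 = 21,920 g.

(b) Volume: 287,000 US gal × 3.785 L/gal = 1,086,295 L.
(b) Alkalinity to neutralize: (188 − 108) = 80 mg/L as CaCO₃ × 1,086,295 L = 86,900 g as CaCO₃.
(b) Equivalents of H⁺ required: 86,900 ÷ 50 g/eq = 1738 eq = 1738 mol NaHSO₄.
(b) Mass of NaHSO₄: 1738 × 120.1 = 208,700 g.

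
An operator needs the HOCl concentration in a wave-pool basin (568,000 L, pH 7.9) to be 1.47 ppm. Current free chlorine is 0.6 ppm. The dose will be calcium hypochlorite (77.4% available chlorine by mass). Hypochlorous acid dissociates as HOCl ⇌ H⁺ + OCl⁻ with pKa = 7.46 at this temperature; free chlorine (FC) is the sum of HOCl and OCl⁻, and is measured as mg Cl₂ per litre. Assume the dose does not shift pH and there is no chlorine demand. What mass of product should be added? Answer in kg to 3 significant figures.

3.61 kg

[OCl⁻]/[HOCl] = 10^(pH − pKa) = 10^(7.9 − 7.46) = 2.754; fraction as HOCl = 1/(1 + 2.754) = 0.2664.
Free chlorine required for 1.47 ppm HOCl: 1.47 / 0.2664 = 5.519 ppm.
FC to add: 5.519 − 0.6 = 4.919 mg/L as Cl₂.
Cl₂ equivalent: 4.919 mg/L × 568,000 L = 2794 g.
Product at 77.4% available Cl: 2794 / 0.774 = 3610 g.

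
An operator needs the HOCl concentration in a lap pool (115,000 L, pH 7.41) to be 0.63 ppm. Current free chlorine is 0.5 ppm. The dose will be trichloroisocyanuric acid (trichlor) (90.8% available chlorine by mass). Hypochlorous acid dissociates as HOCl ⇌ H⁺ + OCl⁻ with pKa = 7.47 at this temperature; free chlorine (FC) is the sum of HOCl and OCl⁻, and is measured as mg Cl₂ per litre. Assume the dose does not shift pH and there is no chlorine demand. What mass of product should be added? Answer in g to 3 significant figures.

86.0 g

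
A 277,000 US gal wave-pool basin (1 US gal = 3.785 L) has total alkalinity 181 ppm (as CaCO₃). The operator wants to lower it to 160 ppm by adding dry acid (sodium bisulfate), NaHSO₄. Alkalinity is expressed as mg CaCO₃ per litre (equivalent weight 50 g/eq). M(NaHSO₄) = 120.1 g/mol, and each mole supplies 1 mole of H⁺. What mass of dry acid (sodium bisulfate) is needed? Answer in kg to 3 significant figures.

Volume: 277,000 US gal × 3.785 L/gal = 1,048,445 L.
Alkalinity to neutralize: (181 − 160) = 21 mg/L as CaCO₃ × 1,048,445 L = 22,020 g as CaCO₃.
Equivalents of H⁺ required: 22,020 ÷ 50 g/eq = 440.3 eq = 440.3 mol NaHSO₄.
Mass of NaHSO₄: 440.3 × 120.1 = 52,890 g.

52.9 kg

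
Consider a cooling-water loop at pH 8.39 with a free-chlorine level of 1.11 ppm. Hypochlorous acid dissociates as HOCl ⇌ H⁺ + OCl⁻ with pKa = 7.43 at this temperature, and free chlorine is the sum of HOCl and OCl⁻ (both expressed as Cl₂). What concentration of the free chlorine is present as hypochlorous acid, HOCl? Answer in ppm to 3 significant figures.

0.110 ppm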